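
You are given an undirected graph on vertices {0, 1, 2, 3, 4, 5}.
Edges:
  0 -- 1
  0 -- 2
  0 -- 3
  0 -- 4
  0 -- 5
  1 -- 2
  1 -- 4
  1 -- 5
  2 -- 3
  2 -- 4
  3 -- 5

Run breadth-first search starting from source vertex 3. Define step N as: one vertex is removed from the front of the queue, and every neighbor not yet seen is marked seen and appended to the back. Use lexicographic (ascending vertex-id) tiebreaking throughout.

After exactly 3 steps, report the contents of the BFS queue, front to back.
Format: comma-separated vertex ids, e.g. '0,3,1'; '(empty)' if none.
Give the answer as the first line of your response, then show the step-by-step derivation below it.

5,1,4

step 1: dequeue 3; queue=[0,2,5]; order=3
step 2: dequeue 0; queue=[2,5,1,4]; order=3,0
step 3: dequeue 2; queue=[5,1,4]; order=3,0,2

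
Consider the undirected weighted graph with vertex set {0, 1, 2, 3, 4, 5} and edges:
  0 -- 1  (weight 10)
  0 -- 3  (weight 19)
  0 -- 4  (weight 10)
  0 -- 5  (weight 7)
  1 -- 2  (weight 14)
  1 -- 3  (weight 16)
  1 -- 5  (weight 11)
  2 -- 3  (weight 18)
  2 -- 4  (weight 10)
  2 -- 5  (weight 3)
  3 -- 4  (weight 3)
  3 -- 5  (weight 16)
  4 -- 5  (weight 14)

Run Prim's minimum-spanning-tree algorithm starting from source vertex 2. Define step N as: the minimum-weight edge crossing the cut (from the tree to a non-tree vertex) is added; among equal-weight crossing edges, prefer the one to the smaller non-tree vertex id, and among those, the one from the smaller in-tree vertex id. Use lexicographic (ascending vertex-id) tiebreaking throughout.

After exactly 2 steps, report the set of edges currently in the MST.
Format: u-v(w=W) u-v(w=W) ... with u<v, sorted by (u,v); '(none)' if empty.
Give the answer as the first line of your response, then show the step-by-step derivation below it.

0-5(w=7) 2-5(w=3)

step 1: add edge 2-5 (w=3); MST = {2-5(w=3)}
step 2: add edge 0-5 (w=7); MST = {0-5(w=7) 2-5(w=3)}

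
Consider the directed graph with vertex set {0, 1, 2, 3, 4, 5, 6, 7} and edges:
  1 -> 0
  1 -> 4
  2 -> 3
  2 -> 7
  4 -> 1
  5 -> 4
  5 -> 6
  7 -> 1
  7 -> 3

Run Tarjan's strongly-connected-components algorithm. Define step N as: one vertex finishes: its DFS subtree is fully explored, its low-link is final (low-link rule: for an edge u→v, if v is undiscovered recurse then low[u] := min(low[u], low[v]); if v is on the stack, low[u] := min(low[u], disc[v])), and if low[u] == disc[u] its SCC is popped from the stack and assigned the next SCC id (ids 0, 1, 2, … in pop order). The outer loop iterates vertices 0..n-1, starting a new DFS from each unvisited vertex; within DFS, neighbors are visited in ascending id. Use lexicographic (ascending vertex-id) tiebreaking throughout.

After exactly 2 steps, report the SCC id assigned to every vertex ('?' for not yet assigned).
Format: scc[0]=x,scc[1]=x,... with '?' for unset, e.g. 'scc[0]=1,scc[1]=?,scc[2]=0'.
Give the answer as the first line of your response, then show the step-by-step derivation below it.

scc[0]=0,scc[1]=?,scc[2]=?,scc[3]=?,scc[4]=?,scc[5]=?,scc[6]=?,scc[7]=?

step 1: low=(low[0]=0,low[1]=?,low[2]=?,low[3]=?,low[4]=?,low[5]=?,low[6]=?,low[7]=?); scc=(scc[0]=0,scc[1]=?,scc[2]=?,scc[3]=?,scc[4]=?,scc[5]=?,scc[6]=?,scc[7]=?)
step 2: low=(low[0]=0,low[1]=1,low[2]=?,low[3]=?,low[4]=1,low[5]=?,low[6]=?,low[7]=?); scc=(scc[0]=0,scc[1]=?,scc[2]=?,scc[3]=?,scc[4]=?,scc[5]=?,scc[6]=?,scc[7]=?)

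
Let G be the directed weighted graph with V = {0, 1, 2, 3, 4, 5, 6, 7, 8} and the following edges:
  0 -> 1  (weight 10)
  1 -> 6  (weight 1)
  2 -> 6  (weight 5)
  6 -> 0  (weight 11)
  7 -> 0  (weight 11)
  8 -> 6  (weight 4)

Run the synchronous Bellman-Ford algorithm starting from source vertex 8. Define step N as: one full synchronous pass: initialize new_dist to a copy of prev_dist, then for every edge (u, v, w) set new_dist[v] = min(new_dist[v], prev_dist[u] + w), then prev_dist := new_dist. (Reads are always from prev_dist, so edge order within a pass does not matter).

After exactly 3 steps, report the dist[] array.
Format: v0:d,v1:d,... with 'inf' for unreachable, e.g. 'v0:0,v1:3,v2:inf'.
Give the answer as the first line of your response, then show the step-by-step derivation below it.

v0:15,v1:25,v2:inf,v3:inf,v4:inf,v5:inf,v6:4,v7:inf,v8:0

step 1: dist = v0:inf,v1:inf,v2:inf,v3:inf,v4:inf,v5:inf,v6:4,v7:inf,v8:0
step 2: dist = v0:15,v1:inf,v2:inf,v3:inf,v4:inf,v5:inf,v6:4,v7:inf,v8:0
step 3: dist = v0:15,v1:25,v2:inf,v3:inf,v4:inf,v5:inf,v6:4,v7:inf,v8:0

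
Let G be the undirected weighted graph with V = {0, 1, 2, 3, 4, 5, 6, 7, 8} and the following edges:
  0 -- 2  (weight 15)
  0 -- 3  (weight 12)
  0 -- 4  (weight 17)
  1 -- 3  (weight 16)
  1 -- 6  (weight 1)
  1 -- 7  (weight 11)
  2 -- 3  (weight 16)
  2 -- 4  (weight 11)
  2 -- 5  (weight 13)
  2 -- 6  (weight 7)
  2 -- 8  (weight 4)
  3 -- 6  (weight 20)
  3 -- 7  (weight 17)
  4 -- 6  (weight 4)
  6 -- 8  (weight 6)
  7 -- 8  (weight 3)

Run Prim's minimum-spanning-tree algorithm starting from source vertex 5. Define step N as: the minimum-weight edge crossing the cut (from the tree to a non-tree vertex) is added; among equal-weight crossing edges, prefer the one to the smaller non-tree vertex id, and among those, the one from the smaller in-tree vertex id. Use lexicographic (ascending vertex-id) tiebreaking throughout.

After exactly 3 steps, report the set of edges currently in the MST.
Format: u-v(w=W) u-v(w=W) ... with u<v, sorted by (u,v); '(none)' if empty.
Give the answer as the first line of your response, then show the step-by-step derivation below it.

2-5(w=13) 2-8(w=4) 7-8(w=3)

step 1: add edge 2-5 (w=13); MST = {2-5(w=13)}
step 2: add edge 2-8 (w=4); MST = {2-5(w=13) 2-8(w=4)}
step 3: add edge 7-8 (w=3); MST = {2-5(w=13) 2-8(w=4) 7-8(w=3)}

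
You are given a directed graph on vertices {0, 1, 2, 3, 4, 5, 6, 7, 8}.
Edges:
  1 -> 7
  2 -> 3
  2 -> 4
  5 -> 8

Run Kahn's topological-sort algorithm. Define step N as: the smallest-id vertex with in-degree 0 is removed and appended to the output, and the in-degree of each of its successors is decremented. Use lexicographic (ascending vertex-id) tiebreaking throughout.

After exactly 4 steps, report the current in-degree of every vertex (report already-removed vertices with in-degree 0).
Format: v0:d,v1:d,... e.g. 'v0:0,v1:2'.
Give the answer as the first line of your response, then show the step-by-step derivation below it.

v0:0,v1:0,v2:0,v3:0,v4:0,v5:0,v6:0,v7:0,v8:1

step 1: output 0; order=[0]; indeg=(0,0,0,1,1,0,0,1,1)
step 2: output 1; order=[0,1]; indeg=(0,0,0,1,1,0,0,0,1)
step 3: output 2; order=[0,1,2]; indeg=(0,0,0,0,0,0,0,0,1)
step 4: output 3; order=[0,1,2,3]; indeg=(0,0,0,0,0,0,0,0,1)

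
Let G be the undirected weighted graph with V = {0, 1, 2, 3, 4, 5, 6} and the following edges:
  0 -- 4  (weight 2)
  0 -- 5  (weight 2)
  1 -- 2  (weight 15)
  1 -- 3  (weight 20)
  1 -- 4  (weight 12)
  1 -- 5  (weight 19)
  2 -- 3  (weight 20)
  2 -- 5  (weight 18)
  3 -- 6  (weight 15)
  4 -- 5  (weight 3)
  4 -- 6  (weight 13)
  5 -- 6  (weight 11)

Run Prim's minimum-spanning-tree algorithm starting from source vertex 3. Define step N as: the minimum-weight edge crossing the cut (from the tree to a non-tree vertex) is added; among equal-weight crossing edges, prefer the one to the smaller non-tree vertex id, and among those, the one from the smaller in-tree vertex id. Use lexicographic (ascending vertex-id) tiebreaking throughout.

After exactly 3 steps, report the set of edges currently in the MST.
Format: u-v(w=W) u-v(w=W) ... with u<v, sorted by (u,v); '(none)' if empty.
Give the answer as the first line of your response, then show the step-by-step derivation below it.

0-5(w=2) 3-6(w=15) 5-6(w=11)

step 1: add edge 3-6 (w=15); MST = {3-6(w=15)}
step 2: add edge 5-6 (w=11); MST = {3-6(w=15) 5-6(w=11)}
step 3: add edge 0-5 (w=2); MST = {0-5(w=2) 3-6(w=15) 5-6(w=11)}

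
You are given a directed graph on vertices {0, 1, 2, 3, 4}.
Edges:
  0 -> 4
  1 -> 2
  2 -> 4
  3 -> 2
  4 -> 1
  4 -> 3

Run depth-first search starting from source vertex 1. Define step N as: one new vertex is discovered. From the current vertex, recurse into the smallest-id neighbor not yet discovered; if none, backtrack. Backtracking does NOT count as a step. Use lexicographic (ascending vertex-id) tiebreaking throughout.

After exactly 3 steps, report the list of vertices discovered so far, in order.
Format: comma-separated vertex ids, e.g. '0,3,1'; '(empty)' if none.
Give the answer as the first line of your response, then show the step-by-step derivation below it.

1,2,4

step 1: discover 1; path=1; order=1
step 2: discover 2; path=1>2; order=1,2
step 3: discover 4; path=1>2>4; order=1,2,4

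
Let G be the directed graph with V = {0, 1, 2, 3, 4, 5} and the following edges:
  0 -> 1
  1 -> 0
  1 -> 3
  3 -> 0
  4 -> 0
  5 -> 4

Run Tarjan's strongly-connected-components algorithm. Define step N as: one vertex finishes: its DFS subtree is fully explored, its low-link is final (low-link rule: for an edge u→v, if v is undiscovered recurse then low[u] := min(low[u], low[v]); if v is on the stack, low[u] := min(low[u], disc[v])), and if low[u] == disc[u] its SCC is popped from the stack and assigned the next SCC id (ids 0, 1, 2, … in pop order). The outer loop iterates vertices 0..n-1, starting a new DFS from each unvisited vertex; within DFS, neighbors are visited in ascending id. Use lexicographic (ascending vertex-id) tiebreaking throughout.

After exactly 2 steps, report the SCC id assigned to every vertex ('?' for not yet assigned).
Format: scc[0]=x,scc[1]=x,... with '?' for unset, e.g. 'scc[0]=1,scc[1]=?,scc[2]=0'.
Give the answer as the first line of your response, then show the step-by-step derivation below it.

scc[0]=?,scc[1]=?,scc[2]=?,scc[3]=?,scc[4]=?,scc[5]=?

step 1: low=(low[0]=0,low[1]=0,low[2]=?,low[3]=0,low[4]=?,low[5]=?); scc=(scc[0]=?,scc[1]=?,scc[2]=?,scc[3]=?,scc[4]=?,scc[5]=?)
step 2: low=(low[0]=0,low[1]=0,low[2]=?,low[3]=0,low[4]=?,low[5]=?); scc=(scc[0]=?,scc[1]=?,scc[2]=?,scc[3]=?,scc[4]=?,scc[5]=?)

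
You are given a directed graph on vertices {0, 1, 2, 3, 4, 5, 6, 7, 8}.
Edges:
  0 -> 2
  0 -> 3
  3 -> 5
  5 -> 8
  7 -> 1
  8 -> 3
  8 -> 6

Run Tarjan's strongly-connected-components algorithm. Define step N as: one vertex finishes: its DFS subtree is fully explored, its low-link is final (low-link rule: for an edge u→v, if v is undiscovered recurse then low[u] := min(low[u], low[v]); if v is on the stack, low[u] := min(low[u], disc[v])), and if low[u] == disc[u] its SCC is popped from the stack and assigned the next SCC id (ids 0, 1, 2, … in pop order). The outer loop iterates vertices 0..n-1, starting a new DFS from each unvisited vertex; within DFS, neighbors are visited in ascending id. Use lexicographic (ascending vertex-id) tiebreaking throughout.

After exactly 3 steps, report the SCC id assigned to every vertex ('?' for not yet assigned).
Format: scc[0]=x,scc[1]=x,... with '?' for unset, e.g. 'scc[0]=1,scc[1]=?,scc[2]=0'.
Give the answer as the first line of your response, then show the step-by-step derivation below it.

scc[0]=?,scc[1]=?,scc[2]=0,scc[3]=?,scc[4]=?,scc[5]=?,scc[6]=1,scc[7]=?,scc[8]=?

step 1: low=(low[0]=0,low[1]=?,low[2]=1,low[3]=?,low[4]=?,low[5]=?,low[6]=?,low[7]=?,low[8]=?); scc=(scc[0]=?,scc[1]=?,scc[2]=0,scc[3]=?,scc[4]=?,scc[5]=?,scc[6]=?,scc[7]=?,scc[8]=?)
step 2: low=(low[0]=0,low[1]=?,low[2]=1,low[3]=2,low[4]=?,low[5]=3,low[6]=5,low[7]=?,low[8]=2); scc=(scc[0]=?,scc[1]=?,scc[2]=0,scc[3]=?,scc[4]=?,scc[5]=?,scc[6]=1,scc[7]=?,scc[8]=?)
step 3: low=(low[0]=0,low[1]=?,low[2]=1,low[3]=2,low[4]=?,low[5]=3,low[6]=5,low[7]=?,low[8]=2); scc=(scc[0]=?,scc[1]=?,scc[2]=0,scc[3]=?,scc[4]=?,scc[5]=?,scc[6]=1,scc[7]=?,scc[8]=?)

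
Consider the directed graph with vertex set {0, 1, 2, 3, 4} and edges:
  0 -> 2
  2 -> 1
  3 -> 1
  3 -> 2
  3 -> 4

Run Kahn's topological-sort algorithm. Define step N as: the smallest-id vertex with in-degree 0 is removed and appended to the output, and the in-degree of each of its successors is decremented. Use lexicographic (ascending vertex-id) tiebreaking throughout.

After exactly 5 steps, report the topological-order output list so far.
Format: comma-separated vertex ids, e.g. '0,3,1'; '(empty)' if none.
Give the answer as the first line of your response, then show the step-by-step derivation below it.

0,3,2,1,4

step 1: output 0; order=[0]; indeg=(0,2,1,0,1)
step 2: output 3; order=[0,3]; indeg=(0,1,0,0,0)
step 3: output 2; order=[0,3,2]; indeg=(0,0,0,0,0)
step 4: output 1; order=[0,3,2,1]; indeg=(0,0,0,0,0)
step 5: output 4; order=[0,3,2,1,4]; indeg=(0,0,0,0,0)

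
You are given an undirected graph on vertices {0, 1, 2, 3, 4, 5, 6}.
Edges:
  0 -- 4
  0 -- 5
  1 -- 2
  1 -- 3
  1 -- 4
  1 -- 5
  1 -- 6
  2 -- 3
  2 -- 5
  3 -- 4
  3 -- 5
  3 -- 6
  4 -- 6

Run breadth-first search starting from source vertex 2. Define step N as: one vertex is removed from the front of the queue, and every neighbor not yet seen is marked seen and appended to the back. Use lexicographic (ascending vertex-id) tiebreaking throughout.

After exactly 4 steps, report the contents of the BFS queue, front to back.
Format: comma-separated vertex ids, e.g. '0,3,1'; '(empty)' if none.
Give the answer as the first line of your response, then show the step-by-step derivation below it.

4,6,0

step 1: dequeue 2; queue=[1,3,5]; order=2
step 2: dequeue 1; queue=[3,5,4,6]; order=2,1
step 3: dequeue 3; queue=[5,4,6]; order=2,1,3
step 4: dequeue 5; queue=[4,6,0]; order=2,1,3,5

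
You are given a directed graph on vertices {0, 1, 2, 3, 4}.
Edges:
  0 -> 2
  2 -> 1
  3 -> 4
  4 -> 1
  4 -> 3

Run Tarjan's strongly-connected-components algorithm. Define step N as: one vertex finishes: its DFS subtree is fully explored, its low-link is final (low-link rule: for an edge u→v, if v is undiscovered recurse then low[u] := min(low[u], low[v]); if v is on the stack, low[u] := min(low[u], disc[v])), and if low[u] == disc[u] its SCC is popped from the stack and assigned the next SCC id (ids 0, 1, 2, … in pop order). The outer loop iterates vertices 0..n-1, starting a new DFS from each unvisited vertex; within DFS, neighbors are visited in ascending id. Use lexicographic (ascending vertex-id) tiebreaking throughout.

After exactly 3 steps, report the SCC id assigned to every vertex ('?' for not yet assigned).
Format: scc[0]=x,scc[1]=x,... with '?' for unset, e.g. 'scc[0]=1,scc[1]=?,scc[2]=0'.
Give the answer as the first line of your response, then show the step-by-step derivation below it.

scc[0]=2,scc[1]=0,scc[2]=1,scc[3]=?,scc[4]=?

step 1: low=(low[0]=0,low[1]=2,low[2]=1,low[3]=?,low[4]=?); scc=(scc[0]=?,scc[1]=0,scc[2]=?,scc[3]=?,scc[4]=?)
step 2: low=(low[0]=0,low[1]=2,low[2]=1,low[3]=?,low[4]=?); scc=(scc[0]=?,scc[1]=0,scc[2]=1,scc[3]=?,scc[4]=?)
step 3: low=(low[0]=0,low[1]=2,low[2]=1,low[3]=?,low[4]=?); scc=(scc[0]=2,scc[1]=0,scc[2]=1,scc[3]=?,scc[4]=?)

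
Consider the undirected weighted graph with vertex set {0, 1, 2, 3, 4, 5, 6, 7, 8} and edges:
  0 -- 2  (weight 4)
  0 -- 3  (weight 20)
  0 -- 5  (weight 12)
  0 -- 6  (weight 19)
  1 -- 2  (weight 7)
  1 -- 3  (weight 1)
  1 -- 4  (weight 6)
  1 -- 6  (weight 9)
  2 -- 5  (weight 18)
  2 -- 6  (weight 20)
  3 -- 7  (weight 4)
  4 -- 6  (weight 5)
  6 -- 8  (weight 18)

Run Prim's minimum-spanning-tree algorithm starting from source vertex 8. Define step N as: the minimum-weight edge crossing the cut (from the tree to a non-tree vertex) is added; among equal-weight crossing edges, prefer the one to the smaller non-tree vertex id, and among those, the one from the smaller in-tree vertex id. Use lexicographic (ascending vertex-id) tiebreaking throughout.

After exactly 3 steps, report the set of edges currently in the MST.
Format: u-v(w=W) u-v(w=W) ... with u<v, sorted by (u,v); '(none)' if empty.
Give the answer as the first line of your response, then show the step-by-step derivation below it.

1-4(w=6) 4-6(w=5) 6-8(w=18)

step 1: add edge 6-8 (w=18); MST = {6-8(w=18)}
step 2: add edge 4-6 (w=5); MST = {4-6(w=5) 6-8(w=18)}
step 3: add edge 1-4 (w=6); MST = {1-4(w=6) 4-6(w=5) 6-8(w=18)}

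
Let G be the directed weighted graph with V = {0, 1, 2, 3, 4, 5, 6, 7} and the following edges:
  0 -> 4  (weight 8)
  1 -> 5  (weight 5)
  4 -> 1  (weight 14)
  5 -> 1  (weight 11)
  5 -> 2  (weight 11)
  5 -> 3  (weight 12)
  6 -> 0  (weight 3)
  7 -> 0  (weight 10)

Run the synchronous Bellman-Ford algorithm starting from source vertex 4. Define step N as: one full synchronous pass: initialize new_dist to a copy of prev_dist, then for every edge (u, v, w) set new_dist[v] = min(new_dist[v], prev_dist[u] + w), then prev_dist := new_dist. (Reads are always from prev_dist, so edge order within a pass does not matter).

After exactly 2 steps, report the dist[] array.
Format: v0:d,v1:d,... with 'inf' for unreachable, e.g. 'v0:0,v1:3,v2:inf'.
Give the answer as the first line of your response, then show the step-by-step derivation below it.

v0:inf,v1:14,v2:inf,v3:inf,v4:0,v5:19,v6:inf,v7:inf

step 1: dist = v0:inf,v1:14,v2:inf,v3:inf,v4:0,v5:inf,v6:inf,v7:inf
step 2: dist = v0:inf,v1:14,v2:inf,v3:inf,v4:0,v5:19,v6:inf,v7:inf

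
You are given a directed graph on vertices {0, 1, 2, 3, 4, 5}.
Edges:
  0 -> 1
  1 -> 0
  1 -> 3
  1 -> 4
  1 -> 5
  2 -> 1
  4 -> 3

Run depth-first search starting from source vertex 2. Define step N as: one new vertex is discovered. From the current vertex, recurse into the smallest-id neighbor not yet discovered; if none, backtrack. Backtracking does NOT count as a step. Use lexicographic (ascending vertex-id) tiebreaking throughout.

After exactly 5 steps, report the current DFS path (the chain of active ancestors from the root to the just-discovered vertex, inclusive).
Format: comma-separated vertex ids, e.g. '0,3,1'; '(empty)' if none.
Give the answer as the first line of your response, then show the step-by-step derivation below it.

2,1,4

step 1: discover 2; path=2; order=2
step 2: discover 1; path=2>1; order=2,1
step 3: discover 0; path=2>1>0; order=2,1,0
step 4: discover 3; path=2>1>3; order=2,1,0,3
step 5: discover 4; path=2>1>4; order=2,1,0,3,4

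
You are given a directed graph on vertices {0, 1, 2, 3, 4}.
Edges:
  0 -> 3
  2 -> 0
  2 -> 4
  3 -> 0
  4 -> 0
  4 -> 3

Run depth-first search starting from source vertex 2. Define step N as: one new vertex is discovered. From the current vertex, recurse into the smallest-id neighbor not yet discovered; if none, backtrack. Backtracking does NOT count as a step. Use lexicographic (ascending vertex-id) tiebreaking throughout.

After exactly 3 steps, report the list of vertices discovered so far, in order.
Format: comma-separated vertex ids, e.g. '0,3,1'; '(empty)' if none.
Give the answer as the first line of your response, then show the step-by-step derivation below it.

2,0,3

step 1: discover 2; path=2; order=2
step 2: discover 0; path=2>0; order=2,0
step 3: discover 3; path=2>0>3; order=2,0,3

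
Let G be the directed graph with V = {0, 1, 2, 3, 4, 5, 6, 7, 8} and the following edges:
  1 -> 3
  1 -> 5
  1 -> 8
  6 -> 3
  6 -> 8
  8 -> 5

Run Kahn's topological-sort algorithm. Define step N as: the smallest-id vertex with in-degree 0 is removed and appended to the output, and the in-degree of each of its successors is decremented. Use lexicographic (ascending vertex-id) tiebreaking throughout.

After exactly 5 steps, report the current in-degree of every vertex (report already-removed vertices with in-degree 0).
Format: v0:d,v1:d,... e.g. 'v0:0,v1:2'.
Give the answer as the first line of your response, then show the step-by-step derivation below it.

v0:0,v1:0,v2:0,v3:0,v4:0,v5:1,v6:0,v7:0,v8:0

step 1: output 0; order=[0]; indeg=(0,0,0,2,0,2,0,0,2)
step 2: output 1; order=[0,1]; indeg=(0,0,0,1,0,1,0,0,1)
step 3: output 2; order=[0,1,2]; indeg=(0,0,0,1,0,1,0,0,1)
step 4: output 4; order=[0,1,2,4]; indeg=(0,0,0,1,0,1,0,0,1)
step 5: output 6; order=[0,1,2,4,6]; indeg=(0,0,0,0,0,1,0,0,0)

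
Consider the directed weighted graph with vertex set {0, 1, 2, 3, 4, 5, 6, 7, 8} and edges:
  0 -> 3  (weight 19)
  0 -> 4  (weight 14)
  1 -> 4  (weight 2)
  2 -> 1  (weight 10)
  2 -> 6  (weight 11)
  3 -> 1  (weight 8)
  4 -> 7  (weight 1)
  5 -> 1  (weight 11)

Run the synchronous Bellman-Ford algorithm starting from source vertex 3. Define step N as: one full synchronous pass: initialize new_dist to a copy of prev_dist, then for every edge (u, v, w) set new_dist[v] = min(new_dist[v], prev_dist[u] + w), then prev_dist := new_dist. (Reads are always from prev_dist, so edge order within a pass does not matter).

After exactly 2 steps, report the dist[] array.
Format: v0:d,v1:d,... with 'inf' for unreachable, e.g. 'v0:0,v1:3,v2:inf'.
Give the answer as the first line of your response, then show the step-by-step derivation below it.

v0:inf,v1:8,v2:inf,v3:0,v4:10,v5:inf,v6:inf,v7:inf,v8:inf

step 1: dist = v0:inf,v1:8,v2:inf,v3:0,v4:inf,v5:inf,v6:inf,v7:inf,v8:inf
step 2: dist = v0:inf,v1:8,v2:inf,v3:0,v4:10,v5:inf,v6:inf,v7:inf,v8:inf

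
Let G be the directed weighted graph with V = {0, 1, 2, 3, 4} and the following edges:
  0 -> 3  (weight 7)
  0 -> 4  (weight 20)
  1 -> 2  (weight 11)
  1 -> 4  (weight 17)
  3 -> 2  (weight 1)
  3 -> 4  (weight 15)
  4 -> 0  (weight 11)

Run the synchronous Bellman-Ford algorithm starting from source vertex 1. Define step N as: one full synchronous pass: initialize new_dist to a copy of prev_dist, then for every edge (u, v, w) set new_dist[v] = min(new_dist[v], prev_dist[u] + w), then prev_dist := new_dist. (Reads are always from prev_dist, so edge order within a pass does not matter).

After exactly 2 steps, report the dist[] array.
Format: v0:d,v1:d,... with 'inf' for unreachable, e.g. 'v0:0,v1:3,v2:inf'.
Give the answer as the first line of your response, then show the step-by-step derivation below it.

v0:28,v1:0,v2:11,v3:inf,v4:17

step 1: dist = v0:inf,v1:0,v2:11,v3:inf,v4:17
step 2: dist = v0:28,v1:0,v2:11,v3:inf,v4:17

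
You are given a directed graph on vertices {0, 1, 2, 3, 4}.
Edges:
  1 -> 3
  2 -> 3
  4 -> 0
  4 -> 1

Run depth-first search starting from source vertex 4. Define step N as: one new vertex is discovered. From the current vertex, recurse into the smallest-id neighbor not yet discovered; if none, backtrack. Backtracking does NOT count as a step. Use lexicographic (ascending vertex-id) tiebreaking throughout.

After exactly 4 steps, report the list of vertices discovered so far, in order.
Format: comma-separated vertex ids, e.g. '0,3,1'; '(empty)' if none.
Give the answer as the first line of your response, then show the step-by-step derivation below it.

4,0,1,3

step 1: discover 4; path=4; order=4
step 2: discover 0; path=4>0; order=4,0
step 3: discover 1; path=4>1; order=4,0,1
step 4: discover 3; path=4>1>3; order=4,0,1,3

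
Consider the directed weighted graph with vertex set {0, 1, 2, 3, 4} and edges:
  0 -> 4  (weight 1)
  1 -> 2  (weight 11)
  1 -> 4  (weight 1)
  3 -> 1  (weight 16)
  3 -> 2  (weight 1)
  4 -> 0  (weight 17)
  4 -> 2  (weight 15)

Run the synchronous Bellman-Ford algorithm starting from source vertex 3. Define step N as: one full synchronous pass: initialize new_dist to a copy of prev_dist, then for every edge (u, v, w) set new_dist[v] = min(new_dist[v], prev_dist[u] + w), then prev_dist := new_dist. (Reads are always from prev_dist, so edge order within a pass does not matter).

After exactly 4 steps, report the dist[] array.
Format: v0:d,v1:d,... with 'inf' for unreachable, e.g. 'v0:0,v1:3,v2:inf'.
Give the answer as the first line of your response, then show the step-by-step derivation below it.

v0:34,v1:16,v2:1,v3:0,v4:17

step 1: dist = v0:inf,v1:16,v2:1,v3:0,v4:inf
step 2: dist = v0:inf,v1:16,v2:1,v3:0,v4:17
step 3: dist = v0:34,v1:16,v2:1,v3:0,v4:17
step 4: dist = v0:34,v1:16,v2:1,v3:0,v4:17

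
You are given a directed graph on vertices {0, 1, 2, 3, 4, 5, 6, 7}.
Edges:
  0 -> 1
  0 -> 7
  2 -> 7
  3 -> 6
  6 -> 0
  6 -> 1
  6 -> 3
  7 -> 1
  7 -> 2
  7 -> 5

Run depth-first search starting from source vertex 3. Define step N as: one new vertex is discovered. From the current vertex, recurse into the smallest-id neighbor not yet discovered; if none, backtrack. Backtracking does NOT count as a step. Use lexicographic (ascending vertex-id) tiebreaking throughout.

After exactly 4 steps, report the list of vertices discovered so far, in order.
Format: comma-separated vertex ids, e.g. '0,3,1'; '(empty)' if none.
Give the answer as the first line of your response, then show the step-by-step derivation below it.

3,6,0,1

step 1: discover 3; path=3; order=3
step 2: discover 6; path=3>6; order=3,6
step 3: discover 0; path=3>6>0; order=3,6,0
step 4: discover 1; path=3>6>0>1; order=3,6,0,1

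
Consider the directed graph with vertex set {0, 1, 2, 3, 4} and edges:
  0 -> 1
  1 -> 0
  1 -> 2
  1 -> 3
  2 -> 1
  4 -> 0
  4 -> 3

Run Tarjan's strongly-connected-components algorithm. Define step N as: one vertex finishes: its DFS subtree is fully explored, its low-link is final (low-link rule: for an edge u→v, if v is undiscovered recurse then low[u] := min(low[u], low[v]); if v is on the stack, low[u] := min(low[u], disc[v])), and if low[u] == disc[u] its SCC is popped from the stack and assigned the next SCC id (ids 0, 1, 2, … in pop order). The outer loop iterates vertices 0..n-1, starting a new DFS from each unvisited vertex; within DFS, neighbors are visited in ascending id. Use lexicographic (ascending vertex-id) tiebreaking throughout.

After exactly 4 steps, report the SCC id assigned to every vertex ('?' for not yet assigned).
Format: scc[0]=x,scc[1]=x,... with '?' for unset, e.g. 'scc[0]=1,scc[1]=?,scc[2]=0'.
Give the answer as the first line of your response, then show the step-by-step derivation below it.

scc[0]=1,scc[1]=1,scc[2]=1,scc[3]=0,scc[4]=?

step 1: low=(low[0]=0,low[1]=0,low[2]=1,low[3]=?,low[4]=?); scc=(scc[0]=?,scc[1]=?,scc[2]=?,scc[3]=?,scc[4]=?)
step 2: low=(low[0]=0,low[1]=0,low[2]=1,low[3]=3,low[4]=?); scc=(scc[0]=?,scc[1]=?,scc[2]=?,scc[3]=0,scc[4]=?)
step 3: low=(low[0]=0,low[1]=0,low[2]=1,low[3]=3,low[4]=?); scc=(scc[0]=?,scc[1]=?,scc[2]=?,scc[3]=0,scc[4]=?)
step 4: low=(low[0]=0,low[1]=0,low[2]=1,low[3]=3,low[4]=?); scc=(scc[0]=1,scc[1]=1,scc[2]=1,scc[3]=0,scc[4]=?)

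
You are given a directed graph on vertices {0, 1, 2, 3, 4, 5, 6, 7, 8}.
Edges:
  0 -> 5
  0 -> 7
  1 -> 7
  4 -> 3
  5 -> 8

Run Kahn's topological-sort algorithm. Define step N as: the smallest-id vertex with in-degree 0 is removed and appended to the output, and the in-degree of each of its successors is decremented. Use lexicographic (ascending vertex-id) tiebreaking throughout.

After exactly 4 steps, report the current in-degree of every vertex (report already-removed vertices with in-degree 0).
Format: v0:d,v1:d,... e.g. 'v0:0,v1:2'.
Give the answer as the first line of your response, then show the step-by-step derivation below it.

v0:0,v1:0,v2:0,v3:0,v4:0,v5:0,v6:0,v7:0,v8:1

step 1: output 0; order=[0]; indeg=(0,0,0,1,0,0,0,1,1)
step 2: output 1; order=[0,1]; indeg=(0,0,0,1,0,0,0,0,1)
step 3: output 2; order=[0,1,2]; indeg=(0,0,0,1,0,0,0,0,1)
step 4: output 4; order=[0,1,2,4]; indeg=(0,0,0,0,0,0,0,0,1)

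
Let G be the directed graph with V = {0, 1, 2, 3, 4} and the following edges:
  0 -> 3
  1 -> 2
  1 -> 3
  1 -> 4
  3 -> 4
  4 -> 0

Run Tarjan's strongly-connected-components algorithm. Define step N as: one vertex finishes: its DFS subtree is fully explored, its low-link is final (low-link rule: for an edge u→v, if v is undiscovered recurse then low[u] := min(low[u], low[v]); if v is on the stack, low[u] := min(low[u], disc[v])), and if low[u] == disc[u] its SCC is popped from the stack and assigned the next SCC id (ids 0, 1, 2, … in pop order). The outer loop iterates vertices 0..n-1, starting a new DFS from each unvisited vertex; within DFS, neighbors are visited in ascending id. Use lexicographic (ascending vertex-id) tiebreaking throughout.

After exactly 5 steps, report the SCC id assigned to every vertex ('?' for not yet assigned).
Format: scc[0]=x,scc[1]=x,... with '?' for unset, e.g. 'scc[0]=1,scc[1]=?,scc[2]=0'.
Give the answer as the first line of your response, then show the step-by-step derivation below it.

scc[0]=0,scc[1]=2,scc[2]=1,scc[3]=0,scc[4]=0

step 1: low=(low[0]=0,low[1]=?,low[2]=?,low[3]=1,low[4]=0); scc=(scc[0]=?,scc[1]=?,scc[2]=?,scc[3]=?,scc[4]=?)
step 2: low=(low[0]=0,low[1]=?,low[2]=?,low[3]=0,low[4]=0); scc=(scc[0]=?,scc[1]=?,scc[2]=?,scc[3]=?,scc[4]=?)
step 3: low=(low[0]=0,low[1]=?,low[2]=?,low[3]=0,low[4]=0); scc=(scc[0]=0,scc[1]=?,scc[2]=?,scc[3]=0,scc[4]=0)
step 4: low=(low[0]=0,low[1]=3,low[2]=4,low[3]=0,low[4]=0); scc=(scc[0]=0,scc[1]=?,scc[2]=1,scc[3]=0,scc[4]=0)
step 5: low=(low[0]=0,low[1]=3,low[2]=4,low[3]=0,low[4]=0); scc=(scc[0]=0,scc[1]=2,scc[2]=1,scc[3]=0,scc[4]=0)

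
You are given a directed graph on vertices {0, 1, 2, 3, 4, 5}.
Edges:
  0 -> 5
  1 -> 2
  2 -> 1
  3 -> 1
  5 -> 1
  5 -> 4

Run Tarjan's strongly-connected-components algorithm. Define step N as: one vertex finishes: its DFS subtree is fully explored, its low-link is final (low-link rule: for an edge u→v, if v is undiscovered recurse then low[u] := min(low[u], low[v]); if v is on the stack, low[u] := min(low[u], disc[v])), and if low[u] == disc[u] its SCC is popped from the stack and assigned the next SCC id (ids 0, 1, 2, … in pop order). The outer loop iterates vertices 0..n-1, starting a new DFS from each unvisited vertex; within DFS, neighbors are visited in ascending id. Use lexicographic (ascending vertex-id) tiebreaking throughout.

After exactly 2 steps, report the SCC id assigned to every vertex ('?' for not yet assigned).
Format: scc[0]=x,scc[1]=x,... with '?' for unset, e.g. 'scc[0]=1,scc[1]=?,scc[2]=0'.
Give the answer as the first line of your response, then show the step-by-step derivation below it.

scc[0]=?,scc[1]=0,scc[2]=0,scc[3]=?,scc[4]=?,scc[5]=?

step 1: low=(low[0]=0,low[1]=2,low[2]=2,low[3]=?,low[4]=?,low[5]=1); scc=(scc[0]=?,scc[1]=?,scc[2]=?,scc[3]=?,scc[4]=?,scc[5]=?)
step 2: low=(low[0]=0,low[1]=2,low[2]=2,low[3]=?,low[4]=?,low[5]=1); scc=(scc[0]=?,scc[1]=0,scc[2]=0,scc[3]=?,scc[4]=?,scc[5]=?)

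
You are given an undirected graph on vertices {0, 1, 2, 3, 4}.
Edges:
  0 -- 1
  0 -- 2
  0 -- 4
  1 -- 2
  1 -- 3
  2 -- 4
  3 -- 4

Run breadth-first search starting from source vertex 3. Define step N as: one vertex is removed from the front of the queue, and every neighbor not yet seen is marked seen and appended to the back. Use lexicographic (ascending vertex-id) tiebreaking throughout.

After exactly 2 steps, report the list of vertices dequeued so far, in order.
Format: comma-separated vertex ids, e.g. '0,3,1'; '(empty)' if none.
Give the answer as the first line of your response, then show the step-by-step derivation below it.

3,1

step 1: dequeue 3; queue=[1,4]; order=3
step 2: dequeue 1; queue=[4,0,2]; order=3,1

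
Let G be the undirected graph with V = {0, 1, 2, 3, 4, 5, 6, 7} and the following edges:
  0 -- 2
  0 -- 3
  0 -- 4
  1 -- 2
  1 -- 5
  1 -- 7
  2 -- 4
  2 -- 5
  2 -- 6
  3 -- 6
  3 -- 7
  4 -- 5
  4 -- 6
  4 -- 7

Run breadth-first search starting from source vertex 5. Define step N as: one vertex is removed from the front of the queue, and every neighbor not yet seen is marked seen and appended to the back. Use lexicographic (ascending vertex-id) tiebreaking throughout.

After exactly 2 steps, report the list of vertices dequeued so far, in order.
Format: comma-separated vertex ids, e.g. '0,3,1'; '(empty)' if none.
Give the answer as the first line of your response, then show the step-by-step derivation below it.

5,1

step 1: dequeue 5; queue=[1,2,4]; order=5
step 2: dequeue 1; queue=[2,4,7]; order=5,1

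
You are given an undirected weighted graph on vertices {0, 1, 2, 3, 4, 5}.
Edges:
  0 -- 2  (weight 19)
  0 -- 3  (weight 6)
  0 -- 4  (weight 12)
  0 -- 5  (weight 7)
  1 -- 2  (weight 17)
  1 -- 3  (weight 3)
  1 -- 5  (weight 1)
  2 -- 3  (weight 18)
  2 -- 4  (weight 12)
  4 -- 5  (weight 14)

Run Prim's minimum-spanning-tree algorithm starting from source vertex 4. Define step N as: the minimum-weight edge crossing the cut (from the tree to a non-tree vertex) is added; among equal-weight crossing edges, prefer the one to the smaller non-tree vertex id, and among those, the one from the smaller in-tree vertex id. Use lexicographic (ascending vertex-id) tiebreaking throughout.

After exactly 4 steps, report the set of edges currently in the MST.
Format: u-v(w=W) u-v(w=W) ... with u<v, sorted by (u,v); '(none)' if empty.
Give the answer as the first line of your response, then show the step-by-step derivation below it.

0-3(w=6) 0-4(w=12) 1-3(w=3) 1-5(w=1)

step 1: add edge 0-4 (w=12); MST = {0-4(w=12)}
step 2: add edge 0-3 (w=6); MST = {0-3(w=6) 0-4(w=12)}
step 3: add edge 1-3 (w=3); MST = {0-3(w=6) 0-4(w=12) 1-3(w=3)}
step 4: add edge 1-5 (w=1); MST = {0-3(w=6) 0-4(w=12) 1-3(w=3) 1-5(w=1)}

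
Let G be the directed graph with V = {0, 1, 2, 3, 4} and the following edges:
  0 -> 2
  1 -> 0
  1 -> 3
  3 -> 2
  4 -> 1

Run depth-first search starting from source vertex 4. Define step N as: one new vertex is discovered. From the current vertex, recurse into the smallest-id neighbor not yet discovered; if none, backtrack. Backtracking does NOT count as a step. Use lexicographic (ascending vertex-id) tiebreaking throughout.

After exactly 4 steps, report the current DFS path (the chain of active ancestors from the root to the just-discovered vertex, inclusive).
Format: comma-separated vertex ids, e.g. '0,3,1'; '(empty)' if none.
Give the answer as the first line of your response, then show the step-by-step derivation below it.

4,1,0,2

step 1: discover 4; path=4; order=4
step 2: discover 1; path=4>1; order=4,1
step 3: discover 0; path=4>1>0; order=4,1,0
step 4: discover 2; path=4>1>0>2; order=4,1,0,2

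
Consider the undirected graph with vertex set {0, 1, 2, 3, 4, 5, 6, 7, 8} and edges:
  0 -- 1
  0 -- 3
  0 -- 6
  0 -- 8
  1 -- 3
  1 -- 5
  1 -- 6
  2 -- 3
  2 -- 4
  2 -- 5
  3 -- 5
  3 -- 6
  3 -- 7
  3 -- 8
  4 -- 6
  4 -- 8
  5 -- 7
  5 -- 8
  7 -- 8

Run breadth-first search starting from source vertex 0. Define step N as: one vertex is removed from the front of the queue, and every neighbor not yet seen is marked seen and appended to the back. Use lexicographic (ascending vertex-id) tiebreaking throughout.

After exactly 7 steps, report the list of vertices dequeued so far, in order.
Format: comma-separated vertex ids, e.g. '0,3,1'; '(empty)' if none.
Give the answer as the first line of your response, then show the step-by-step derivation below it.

0,1,3,6,8,5,2

step 1: dequeue 0; queue=[1,3,6,8]; order=0
step 2: dequeue 1; queue=[3,6,8,5]; order=0,1
step 3: dequeue 3; queue=[6,8,5,2,7]; order=0,1,3
step 4: dequeue 6; queue=[8,5,2,7,4]; order=0,1,3,6
step 5: dequeue 8; queue=[5,2,7,4]; order=0,1,3,6,8
step 6: dequeue 5; queue=[2,7,4]; order=0,1,3,6,8,5
step 7: dequeue 2; queue=[7,4]; order=0,1,3,6,8,5,2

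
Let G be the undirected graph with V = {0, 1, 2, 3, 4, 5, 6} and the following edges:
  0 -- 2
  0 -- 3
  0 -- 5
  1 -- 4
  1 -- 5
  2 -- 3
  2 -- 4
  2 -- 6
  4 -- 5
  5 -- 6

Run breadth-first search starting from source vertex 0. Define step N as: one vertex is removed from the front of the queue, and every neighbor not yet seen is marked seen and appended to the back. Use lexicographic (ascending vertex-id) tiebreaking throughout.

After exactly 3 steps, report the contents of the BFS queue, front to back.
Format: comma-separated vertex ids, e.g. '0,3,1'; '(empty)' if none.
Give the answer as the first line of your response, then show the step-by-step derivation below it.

5,4,6

step 1: dequeue 0; queue=[2,3,5]; order=0
step 2: dequeue 2; queue=[3,5,4,6]; order=0,2
step 3: dequeue 3; queue=[5,4,6]; order=0,2,3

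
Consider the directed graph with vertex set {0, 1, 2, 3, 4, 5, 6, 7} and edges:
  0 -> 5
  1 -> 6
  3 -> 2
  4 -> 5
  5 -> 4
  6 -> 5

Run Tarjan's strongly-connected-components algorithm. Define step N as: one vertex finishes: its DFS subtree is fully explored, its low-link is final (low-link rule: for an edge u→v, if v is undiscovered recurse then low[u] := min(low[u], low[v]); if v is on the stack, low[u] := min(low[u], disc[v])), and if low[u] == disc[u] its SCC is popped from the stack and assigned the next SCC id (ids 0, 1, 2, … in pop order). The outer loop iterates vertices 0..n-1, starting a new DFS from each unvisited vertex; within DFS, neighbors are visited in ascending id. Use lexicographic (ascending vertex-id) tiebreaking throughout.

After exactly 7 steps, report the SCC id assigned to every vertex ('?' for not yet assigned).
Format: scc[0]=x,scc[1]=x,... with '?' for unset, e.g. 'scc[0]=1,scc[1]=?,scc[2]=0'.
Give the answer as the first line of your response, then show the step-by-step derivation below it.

scc[0]=1,scc[1]=3,scc[2]=4,scc[3]=5,scc[4]=0,scc[5]=0,scc[6]=2,scc[7]=?

step 1: low=(low[0]=0,low[1]=?,low[2]=?,low[3]=?,low[4]=1,low[5]=1,low[6]=?,low[7]=?); scc=(scc[0]=?,scc[1]=?,scc[2]=?,scc[3]=?,scc[4]=?,scc[5]=?,scc[6]=?,scc[7]=?)
step 2: low=(low[0]=0,low[1]=?,low[2]=?,low[3]=?,low[4]=1,low[5]=1,low[6]=?,low[7]=?); scc=(scc[0]=?,scc[1]=?,scc[2]=?,scc[3]=?,scc[4]=0,scc[5]=0,scc[6]=?,scc[7]=?)
step 3: low=(low[0]=0,low[1]=?,low[2]=?,low[3]=?,low[4]=1,low[5]=1,low[6]=?,low[7]=?); scc=(scc[0]=1,scc[1]=?,scc[2]=?,scc[3]=?,scc[4]=0,scc[5]=0,scc[6]=?,scc[7]=?)
step 4: low=(low[0]=0,low[1]=3,low[2]=?,low[3]=?,low[4]=1,low[5]=1,low[6]=4,low[7]=?); scc=(scc[0]=1,scc[1]=?,scc[2]=?,scc[3]=?,scc[4]=0,scc[5]=0,scc[6]=2,scc[7]=?)
step 5: low=(low[0]=0,low[1]=3,low[2]=?,low[3]=?,low[4]=1,low[5]=1,low[6]=4,low[7]=?); scc=(scc[0]=1,scc[1]=3,scc[2]=?,scc[3]=?,scc[4]=0,scc[5]=0,scc[6]=2,scc[7]=?)
step 6: low=(low[0]=0,low[1]=3,low[2]=5,low[3]=?,low[4]=1,low[5]=1,low[6]=4,low[7]=?); scc=(scc[0]=1,scc[1]=3,scc[2]=4,scc[3]=?,scc[4]=0,scc[5]=0,scc[6]=2,scc[7]=?)
step 7: low=(low[0]=0,low[1]=3,low[2]=5,low[3]=6,low[4]=1,low[5]=1,low[6]=4,low[7]=?); scc=(scc[0]=1,scc[1]=3,scc[2]=4,scc[3]=5,scc[4]=0,scc[5]=0,scc[6]=2,scc[7]=?)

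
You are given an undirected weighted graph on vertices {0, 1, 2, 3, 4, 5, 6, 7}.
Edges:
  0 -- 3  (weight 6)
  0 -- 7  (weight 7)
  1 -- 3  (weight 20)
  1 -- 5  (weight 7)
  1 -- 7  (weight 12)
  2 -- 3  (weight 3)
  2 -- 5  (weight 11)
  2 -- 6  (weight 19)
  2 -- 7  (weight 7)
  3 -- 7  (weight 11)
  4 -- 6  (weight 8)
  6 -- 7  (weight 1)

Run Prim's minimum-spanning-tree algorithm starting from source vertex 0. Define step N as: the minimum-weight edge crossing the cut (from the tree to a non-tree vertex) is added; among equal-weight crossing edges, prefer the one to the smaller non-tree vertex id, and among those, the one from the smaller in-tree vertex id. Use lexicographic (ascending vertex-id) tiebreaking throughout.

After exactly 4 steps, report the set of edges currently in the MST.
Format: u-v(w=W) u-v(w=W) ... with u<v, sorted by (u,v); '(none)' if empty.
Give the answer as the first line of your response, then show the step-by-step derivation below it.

0-3(w=6) 0-7(w=7) 2-3(w=3) 6-7(w=1)

step 1: add edge 0-3 (w=6); MST = {0-3(w=6)}
step 2: add edge 2-3 (w=3); MST = {0-3(w=6) 2-3(w=3)}
step 3: add edge 0-7 (w=7); MST = {0-3(w=6) 0-7(w=7) 2-3(w=3)}
step 4: add edge 6-7 (w=1); MST = {0-3(w=6) 0-7(w=7) 2-3(w=3) 6-7(w=1)}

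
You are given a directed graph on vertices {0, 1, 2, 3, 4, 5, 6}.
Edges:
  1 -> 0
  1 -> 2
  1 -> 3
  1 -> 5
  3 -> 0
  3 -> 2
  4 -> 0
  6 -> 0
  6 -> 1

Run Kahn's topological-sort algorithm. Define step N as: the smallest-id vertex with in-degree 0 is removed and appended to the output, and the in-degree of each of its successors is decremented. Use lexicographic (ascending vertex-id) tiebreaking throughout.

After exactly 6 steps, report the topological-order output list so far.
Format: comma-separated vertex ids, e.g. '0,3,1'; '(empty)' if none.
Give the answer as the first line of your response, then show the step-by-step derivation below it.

4,6,1,3,0,2

step 1: output 4; order=[4]; indeg=(3,1,2,1,0,1,0)
step 2: output 6; order=[4,6]; indeg=(2,0,2,1,0,1,0)
step 3: output 1; order=[4,6,1]; indeg=(1,0,1,0,0,0,0)
step 4: output 3; order=[4,6,1,3]; indeg=(0,0,0,0,0,0,0)
step 5: output 0; order=[4,6,1,3,0]; indeg=(0,0,0,0,0,0,0)
step 6: output 2; order=[4,6,1,3,0,2]; indeg=(0,0,0,0,0,0,0)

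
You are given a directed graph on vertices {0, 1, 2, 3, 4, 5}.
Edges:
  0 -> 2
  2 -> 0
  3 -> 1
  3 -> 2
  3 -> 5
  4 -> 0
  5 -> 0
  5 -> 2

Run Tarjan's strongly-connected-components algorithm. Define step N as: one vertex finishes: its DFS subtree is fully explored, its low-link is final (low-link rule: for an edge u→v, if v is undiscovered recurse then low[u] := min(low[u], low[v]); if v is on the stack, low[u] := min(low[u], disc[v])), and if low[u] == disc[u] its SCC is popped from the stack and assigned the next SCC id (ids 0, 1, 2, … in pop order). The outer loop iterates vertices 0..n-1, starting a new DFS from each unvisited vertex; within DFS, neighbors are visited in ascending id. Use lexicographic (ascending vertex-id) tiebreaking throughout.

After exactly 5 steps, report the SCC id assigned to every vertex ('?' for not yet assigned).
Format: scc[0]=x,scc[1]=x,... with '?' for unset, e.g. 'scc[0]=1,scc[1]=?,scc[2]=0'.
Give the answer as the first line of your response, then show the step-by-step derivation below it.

scc[0]=0,scc[1]=1,scc[2]=0,scc[3]=3,scc[4]=?,scc[5]=2

step 1: low=(low[0]=0,low[1]=?,low[2]=0,low[3]=?,low[4]=?,low[5]=?); scc=(scc[0]=?,scc[1]=?,scc[2]=?,scc[3]=?,scc[4]=?,scc[5]=?)
step 2: low=(low[0]=0,low[1]=?,low[2]=0,low[3]=?,low[4]=?,low[5]=?); scc=(scc[0]=0,scc[1]=?,scc[2]=0,scc[3]=?,scc[4]=?,scc[5]=?)
step 3: low=(low[0]=0,low[1]=2,low[2]=0,low[3]=?,low[4]=?,low[5]=?); scc=(scc[0]=0,scc[1]=1,scc[2]=0,scc[3]=?,scc[4]=?,scc[5]=?)
step 4: low=(low[0]=0,low[1]=2,low[2]=0,low[3]=3,low[4]=?,low[5]=4); scc=(scc[0]=0,scc[1]=1,scc[2]=0,scc[3]=?,scc[4]=?,scc[5]=2)
step 5: low=(low[0]=0,low[1]=2,low[2]=0,low[3]=3,low[4]=?,low[5]=4); scc=(scc[0]=0,scc[1]=1,scc[2]=0,scc[3]=3,scc[4]=?,scc[5]=2)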